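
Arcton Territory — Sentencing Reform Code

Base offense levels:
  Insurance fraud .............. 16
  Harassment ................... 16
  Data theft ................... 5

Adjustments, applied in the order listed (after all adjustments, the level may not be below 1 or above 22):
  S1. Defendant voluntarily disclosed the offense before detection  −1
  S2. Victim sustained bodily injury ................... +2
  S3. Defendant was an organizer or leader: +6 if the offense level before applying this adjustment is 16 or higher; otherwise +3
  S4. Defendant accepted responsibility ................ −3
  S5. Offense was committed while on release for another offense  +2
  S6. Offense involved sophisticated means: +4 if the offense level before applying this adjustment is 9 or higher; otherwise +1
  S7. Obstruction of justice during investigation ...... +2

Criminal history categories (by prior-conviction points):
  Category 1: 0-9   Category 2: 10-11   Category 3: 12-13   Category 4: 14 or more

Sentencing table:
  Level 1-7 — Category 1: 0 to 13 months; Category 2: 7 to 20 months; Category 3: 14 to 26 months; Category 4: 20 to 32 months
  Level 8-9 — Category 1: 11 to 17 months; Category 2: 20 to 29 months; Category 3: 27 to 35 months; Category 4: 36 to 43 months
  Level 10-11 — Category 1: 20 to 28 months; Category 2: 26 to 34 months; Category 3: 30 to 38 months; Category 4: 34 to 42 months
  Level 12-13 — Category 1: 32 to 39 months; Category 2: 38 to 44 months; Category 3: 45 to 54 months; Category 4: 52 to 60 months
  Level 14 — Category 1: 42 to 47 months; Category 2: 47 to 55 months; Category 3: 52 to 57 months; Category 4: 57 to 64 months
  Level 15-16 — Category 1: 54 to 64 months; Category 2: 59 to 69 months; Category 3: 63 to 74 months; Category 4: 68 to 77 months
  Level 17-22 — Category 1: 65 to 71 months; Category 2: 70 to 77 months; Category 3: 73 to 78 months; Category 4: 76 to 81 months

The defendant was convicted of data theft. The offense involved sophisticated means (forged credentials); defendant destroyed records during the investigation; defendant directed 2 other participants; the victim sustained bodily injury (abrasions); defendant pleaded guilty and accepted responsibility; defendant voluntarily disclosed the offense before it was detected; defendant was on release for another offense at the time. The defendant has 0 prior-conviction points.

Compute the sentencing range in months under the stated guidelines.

Base offense level for data theft: 5.
S1 applies: 5 − 1 = 4.
S2 applies: 4 + 2 = 6.
S3 applies (level before this adjustment is 6 < 16, so +3): 6 + 3 = 9.
S4 applies: 9 − 3 = 6.
S5 applies: 6 + 2 = 8.
S6 applies (level before this adjustment is 8 < 9, so +1): 8 + 1 = 9.
S7 applies: 9 + 2 = 11.
Final offense level: 11.
Criminal history: 0 prior points → Category 1 (0-9).
Level 11 falls in the 10-11 band.
Grid: Level 10-11 × Category 1 = 20-28 months.

20-28 months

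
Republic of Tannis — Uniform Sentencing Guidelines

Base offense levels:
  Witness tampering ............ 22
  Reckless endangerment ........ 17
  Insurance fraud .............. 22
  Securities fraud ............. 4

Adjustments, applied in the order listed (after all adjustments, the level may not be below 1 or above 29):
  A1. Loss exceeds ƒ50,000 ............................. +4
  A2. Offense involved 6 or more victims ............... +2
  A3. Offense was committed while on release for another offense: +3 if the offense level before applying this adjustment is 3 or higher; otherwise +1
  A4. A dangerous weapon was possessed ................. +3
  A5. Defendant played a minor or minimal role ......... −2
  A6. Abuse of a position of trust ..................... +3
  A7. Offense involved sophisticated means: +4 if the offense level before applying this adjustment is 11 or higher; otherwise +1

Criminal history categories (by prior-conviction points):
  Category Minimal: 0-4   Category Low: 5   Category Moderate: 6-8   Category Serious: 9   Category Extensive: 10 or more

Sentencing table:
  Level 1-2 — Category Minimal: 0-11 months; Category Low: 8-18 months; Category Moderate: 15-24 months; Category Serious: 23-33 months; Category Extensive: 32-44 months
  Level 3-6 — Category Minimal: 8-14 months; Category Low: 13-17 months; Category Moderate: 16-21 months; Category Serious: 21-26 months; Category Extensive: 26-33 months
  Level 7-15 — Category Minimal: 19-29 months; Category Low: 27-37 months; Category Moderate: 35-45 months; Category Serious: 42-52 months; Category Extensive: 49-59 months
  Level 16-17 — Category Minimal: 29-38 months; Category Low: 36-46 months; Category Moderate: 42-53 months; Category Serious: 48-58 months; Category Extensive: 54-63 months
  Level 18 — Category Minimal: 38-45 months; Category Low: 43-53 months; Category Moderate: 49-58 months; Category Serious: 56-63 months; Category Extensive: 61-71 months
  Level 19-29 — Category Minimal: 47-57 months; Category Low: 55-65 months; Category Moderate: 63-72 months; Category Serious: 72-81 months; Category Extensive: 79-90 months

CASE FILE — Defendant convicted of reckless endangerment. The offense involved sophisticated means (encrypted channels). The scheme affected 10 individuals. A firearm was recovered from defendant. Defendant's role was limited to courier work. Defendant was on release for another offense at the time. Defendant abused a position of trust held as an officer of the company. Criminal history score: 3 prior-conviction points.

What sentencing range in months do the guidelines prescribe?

47-57 months

Base offense level for reckless endangerment: 17.
A1 does not apply.
A2 applies: 17 + 2 = 19.
A3 applies (level before this adjustment is 19 ≥ 3, so +3): 19 + 3 = 22.
A4 applies: 22 + 3 = 25.
A5 applies: 25 − 2 = 23.
A6 applies: 23 + 3 = 26.
A7 applies (level before this adjustment is 26 ≥ 11, so +4): 26 + 4 = 30.
Level 30 exceeds the maximum of 29; capped at 29.
Final offense level: 29.
Criminal history: 3 prior points → Category Minimal (0-4).
Level 29 falls in the 19-29 band.
Grid: Level 19-29 × Category Minimal = 47-57 months.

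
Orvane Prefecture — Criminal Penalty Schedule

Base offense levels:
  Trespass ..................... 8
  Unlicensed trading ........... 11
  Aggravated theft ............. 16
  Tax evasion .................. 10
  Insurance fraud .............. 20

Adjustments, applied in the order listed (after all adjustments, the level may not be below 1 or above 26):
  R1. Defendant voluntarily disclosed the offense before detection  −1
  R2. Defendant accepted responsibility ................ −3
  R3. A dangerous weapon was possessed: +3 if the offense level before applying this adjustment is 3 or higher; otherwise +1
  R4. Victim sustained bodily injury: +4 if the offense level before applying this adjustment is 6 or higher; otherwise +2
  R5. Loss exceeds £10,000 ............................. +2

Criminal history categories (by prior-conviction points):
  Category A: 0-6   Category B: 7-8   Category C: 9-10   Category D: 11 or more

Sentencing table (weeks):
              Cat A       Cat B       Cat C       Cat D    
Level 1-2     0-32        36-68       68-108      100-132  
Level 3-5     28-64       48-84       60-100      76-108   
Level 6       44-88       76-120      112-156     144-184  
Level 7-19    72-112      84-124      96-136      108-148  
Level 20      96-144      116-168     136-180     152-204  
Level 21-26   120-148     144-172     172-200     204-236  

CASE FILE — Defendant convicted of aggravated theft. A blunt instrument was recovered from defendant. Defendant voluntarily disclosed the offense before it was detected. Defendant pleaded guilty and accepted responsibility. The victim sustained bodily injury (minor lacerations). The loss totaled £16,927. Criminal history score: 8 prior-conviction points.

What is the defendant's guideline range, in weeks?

144-172 weeks

Base offense level for aggravated theft: 16.
R1 applies: 16 − 1 = 15.
R2 applies: 15 − 3 = 12.
R3 applies (level before this adjustment is 12 ≥ 3, so +3): 12 + 3 = 15.
R4 applies (level before this adjustment is 15 ≥ 6, so +4): 15 + 4 = 19.
R5 applies: 19 + 2 = 21.
Final offense level: 21.
Criminal history: 8 prior points → Category B (7-8).
Level 21 falls in the 21-26 band.
Grid: Level 21-26 × Category B = 144-172 weeks.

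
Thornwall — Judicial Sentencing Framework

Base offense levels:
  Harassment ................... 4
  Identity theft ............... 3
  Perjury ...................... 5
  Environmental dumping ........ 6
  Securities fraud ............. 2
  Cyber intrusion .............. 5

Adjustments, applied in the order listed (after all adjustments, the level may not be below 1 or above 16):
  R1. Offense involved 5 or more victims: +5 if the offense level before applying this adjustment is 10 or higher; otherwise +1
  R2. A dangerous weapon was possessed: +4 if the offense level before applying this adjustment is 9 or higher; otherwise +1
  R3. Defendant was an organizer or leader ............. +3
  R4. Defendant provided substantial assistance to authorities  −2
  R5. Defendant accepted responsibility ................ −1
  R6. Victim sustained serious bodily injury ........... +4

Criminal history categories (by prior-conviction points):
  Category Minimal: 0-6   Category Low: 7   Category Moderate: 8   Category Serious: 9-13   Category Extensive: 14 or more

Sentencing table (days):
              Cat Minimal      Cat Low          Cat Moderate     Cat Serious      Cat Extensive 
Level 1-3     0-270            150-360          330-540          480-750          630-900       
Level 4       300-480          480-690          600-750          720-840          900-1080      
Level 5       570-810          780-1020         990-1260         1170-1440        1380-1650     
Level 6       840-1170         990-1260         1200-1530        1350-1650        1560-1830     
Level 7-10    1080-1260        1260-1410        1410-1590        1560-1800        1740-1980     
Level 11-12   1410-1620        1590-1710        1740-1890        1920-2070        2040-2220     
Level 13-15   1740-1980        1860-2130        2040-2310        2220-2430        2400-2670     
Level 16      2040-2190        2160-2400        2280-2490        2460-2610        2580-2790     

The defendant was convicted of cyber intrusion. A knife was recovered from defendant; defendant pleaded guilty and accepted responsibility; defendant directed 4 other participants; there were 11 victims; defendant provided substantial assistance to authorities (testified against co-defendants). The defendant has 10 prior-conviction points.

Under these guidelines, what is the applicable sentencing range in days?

Base offense level for cyber intrusion: 5.
R1 applies (level before this adjustment is 5 < 10, so +1): 5 + 1 = 6.
R2 applies (level before this adjustment is 6 < 9, so +1): 6 + 1 = 7.
R3 applies: 7 + 3 = 10.
R4 applies: 10 − 2 = 8.
R5 applies: 8 − 1 = 7.
R6 does not apply.
Final offense level: 7.
Criminal history: 10 prior points → Category Serious (9-13).
Level 7 falls in the 7-10 band.
Grid: Level 7-10 × Category Serious = 1560-1800 days.

1560-1800 days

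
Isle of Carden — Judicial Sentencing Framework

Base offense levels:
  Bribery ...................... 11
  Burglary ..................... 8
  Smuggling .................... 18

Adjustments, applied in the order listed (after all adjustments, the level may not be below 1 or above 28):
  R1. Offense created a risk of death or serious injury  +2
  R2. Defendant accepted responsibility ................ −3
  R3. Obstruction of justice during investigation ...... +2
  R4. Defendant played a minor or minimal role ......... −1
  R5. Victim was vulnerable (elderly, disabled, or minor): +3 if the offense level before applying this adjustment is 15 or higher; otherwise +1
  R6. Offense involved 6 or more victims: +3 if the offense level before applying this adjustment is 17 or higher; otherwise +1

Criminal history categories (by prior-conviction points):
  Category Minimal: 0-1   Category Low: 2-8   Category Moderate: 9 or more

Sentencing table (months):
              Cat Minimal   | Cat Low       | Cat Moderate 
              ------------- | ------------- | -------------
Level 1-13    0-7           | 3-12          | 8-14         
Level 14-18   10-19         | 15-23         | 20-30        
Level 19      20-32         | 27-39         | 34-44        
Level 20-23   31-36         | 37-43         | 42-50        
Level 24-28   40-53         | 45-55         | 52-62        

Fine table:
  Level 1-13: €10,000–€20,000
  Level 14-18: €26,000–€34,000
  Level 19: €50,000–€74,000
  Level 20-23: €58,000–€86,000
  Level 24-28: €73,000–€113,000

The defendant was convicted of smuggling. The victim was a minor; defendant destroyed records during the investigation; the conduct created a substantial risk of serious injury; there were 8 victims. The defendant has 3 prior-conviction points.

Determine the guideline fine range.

€73,000–€113,000

Base offense level for smuggling: 18.
R1 applies: 18 + 2 = 20.
R2 does not apply.
R3 applies: 20 + 2 = 22.
R4 does not apply.
R5 applies (level before this adjustment is 22 ≥ 15, so +3): 22 + 3 = 25.
R6 applies (level before this adjustment is 25 ≥ 17, so +3): 25 + 3 = 28.
Final offense level: 28.
Level 28 falls in the 24-28 band.
Fine table: Level 24-28 → €73,000–€113,000.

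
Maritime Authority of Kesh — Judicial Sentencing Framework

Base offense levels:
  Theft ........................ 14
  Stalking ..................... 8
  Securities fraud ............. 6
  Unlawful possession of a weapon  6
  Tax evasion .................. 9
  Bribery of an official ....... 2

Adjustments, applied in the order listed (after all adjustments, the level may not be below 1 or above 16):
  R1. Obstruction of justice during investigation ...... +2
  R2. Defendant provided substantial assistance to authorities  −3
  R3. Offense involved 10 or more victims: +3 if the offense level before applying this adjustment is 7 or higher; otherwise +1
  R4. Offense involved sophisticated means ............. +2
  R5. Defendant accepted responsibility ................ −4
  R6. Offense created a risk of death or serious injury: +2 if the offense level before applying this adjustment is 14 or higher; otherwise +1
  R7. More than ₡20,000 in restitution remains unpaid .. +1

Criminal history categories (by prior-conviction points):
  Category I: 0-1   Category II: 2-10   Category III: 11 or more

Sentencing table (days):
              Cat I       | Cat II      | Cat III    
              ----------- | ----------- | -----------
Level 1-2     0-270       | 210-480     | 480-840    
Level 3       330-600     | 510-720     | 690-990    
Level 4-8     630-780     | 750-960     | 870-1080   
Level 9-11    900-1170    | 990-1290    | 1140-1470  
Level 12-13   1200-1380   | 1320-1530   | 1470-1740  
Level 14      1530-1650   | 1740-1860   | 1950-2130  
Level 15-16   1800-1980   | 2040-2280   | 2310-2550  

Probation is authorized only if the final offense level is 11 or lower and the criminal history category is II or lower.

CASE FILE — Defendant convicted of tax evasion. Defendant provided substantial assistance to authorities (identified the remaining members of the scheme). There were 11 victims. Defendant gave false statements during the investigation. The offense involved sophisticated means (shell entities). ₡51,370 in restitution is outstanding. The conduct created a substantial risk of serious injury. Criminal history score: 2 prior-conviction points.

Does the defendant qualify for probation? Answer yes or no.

No

Base offense level for tax evasion: 9.
R1 applies: 9 + 2 = 11.
R2 applies: 11 − 3 = 8.
R3 applies (level before this adjustment is 8 ≥ 7, so +3): 8 + 3 = 11.
R4 applies: 11 + 2 = 13.
R5 does not apply.
R6 applies (level before this adjustment is 13 < 14, so +1): 13 + 1 = 14.
R7 applies: 14 + 1 = 15.
Final offense level: 15.
Criminal history: 2 prior points → Category II (2-10).
Level 15 falls in the 15-16 band.
Grid: Level 15-16 × Category II = 2040-2280 days.
Probation check: level 15 > 11 and category II ≤ II → not eligible.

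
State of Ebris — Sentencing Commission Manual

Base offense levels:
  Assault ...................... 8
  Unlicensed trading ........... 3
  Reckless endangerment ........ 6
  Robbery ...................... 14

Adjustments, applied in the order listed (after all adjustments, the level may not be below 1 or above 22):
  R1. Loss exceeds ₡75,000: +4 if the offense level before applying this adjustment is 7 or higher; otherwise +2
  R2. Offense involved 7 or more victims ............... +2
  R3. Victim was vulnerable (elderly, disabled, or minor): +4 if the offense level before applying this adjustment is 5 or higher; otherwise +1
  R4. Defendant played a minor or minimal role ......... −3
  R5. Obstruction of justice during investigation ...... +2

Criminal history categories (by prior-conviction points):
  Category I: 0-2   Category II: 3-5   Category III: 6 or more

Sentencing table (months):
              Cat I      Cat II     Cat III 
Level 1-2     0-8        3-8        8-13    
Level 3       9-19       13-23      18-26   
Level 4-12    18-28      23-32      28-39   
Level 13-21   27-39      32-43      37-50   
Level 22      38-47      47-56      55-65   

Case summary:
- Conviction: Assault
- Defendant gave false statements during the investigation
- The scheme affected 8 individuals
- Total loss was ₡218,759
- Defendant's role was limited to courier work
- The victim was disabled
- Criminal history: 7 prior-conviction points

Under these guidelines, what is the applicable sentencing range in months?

37-50 months

Base offense level for assault: 8.
R1 applies (level before this adjustment is 8 ≥ 7, so +4): 8 + 4 = 12.
R2 applies: 12 + 2 = 14.
R3 applies (level before this adjustment is 14 ≥ 5, so +4): 14 + 4 = 18.
R4 applies: 18 − 3 = 15.
R5 applies: 15 + 2 = 17.
Final offense level: 17.
Criminal history: 7 prior points → Category III (6+).
Level 17 falls in the 13-21 band.
Grid: Level 13-21 × Category III = 37-50 months.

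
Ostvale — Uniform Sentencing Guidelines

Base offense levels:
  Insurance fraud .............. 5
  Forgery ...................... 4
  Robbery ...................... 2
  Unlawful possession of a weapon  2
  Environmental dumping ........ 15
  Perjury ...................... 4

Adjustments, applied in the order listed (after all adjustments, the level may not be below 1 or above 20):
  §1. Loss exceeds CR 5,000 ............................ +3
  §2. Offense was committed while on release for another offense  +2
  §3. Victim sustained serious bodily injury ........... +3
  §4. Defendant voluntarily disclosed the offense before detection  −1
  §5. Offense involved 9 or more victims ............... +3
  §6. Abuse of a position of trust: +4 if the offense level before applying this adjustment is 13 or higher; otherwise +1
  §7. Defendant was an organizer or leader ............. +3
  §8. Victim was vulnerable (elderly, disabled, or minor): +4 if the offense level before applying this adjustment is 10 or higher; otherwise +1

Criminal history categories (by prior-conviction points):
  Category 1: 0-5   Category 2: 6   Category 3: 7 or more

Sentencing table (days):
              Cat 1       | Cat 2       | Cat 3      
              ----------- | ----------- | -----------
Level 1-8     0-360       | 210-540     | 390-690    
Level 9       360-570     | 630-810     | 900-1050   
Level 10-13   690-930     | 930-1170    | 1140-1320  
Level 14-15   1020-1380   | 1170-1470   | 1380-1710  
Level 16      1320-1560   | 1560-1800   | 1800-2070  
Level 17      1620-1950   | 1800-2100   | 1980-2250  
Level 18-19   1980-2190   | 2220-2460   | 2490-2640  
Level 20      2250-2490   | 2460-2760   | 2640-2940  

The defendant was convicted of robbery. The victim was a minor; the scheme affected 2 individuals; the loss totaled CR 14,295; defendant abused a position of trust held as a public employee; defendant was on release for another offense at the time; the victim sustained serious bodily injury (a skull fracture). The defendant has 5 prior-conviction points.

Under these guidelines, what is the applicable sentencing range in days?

1020-1380 days

Base offense level for robbery: 2.
§1 applies: 2 + 3 = 5.
§2 applies: 5 + 2 = 7.
§3 applies: 7 + 3 = 10.
§5 does not apply.
§6 applies (level before this adjustment is 10 < 13, so +1): 10 + 1 = 11.
§8 applies (level before this adjustment is 11 ≥ 10, so +4): 11 + 4 = 15.
Final offense level: 15.
Criminal history: 5 prior points → Category 1 (0-5).
Level 15 falls in the 14-15 band.
Grid: Level 14-15 × Category 1 = 1020-1380 days.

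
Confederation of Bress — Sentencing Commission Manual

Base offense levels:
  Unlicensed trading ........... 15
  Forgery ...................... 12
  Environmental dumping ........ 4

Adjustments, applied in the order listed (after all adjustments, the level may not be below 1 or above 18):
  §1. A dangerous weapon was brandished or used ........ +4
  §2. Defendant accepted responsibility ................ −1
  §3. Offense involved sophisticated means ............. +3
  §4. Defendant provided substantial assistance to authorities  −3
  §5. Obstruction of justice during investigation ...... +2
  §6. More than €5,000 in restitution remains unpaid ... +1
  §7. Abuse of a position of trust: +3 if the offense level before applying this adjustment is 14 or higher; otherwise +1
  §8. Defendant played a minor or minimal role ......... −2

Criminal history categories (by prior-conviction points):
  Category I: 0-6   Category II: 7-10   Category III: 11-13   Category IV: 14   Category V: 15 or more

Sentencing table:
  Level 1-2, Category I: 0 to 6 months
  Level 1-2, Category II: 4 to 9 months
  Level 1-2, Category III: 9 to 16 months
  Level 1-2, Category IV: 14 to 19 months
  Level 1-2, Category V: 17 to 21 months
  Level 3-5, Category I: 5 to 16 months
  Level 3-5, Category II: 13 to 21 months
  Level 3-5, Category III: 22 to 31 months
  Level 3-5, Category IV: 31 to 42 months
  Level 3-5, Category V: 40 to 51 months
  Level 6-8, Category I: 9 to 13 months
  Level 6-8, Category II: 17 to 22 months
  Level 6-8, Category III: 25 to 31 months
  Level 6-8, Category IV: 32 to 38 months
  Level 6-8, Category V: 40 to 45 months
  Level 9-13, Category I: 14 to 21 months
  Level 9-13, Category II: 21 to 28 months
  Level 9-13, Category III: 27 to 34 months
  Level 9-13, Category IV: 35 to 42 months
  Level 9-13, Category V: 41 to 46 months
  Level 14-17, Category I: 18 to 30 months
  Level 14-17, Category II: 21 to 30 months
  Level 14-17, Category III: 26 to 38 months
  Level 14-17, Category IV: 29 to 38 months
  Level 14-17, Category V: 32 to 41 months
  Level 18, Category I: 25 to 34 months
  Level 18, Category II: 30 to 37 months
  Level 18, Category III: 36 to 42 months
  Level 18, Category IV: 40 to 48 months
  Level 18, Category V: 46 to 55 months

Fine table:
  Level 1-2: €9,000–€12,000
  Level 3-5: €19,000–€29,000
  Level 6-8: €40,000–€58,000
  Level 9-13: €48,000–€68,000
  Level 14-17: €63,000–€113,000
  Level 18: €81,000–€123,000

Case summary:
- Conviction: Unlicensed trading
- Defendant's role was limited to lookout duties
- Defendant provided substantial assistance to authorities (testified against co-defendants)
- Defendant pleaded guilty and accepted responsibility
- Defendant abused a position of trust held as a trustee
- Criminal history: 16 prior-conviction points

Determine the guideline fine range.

Base offense level for unlicensed trading: 15.
§2 applies: 15 − 1 = 14.
§4 applies: 14 − 3 = 11.
§5 does not apply.
§6 does not apply.
§7 applies (level before this adjustment is 11 < 14, so +1): 11 + 1 = 12.
§8 applies: 12 − 2 = 10.
Final offense level: 10.
Level 10 falls in the 9-13 band.
Fine table: Level 9-13 → €48,000–€68,000.

€48,000–€68,000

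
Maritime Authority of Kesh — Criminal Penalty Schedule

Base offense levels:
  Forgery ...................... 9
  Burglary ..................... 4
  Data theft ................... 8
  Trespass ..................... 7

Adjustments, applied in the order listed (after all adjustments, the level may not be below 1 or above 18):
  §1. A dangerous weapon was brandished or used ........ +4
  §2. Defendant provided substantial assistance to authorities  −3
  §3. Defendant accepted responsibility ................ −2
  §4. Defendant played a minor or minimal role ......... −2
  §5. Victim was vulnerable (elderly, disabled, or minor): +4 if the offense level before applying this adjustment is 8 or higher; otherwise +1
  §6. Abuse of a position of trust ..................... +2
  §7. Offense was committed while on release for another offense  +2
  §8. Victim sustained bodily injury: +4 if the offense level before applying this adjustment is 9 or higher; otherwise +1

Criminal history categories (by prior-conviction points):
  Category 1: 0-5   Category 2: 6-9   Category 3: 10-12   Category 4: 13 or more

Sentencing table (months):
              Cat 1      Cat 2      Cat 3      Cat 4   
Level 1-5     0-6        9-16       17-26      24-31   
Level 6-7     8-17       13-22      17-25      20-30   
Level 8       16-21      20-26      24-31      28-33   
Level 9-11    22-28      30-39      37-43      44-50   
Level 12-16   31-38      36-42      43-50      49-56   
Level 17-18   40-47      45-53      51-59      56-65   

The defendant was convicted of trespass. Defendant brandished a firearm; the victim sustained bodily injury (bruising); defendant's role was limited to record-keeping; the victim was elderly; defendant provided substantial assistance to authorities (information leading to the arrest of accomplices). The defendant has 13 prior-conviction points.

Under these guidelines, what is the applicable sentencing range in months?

Base offense level for trespass: 7.
§1 applies: 7 + 4 = 11.
§2 applies: 11 − 3 = 8.
§4 applies: 8 − 2 = 6.
§5 applies (level before this adjustment is 6 < 8, so +1): 6 + 1 = 7.
§7 does not apply.
§8 applies (level before this adjustment is 7 < 9, so +1): 7 + 1 = 8.
Final offense level: 8.
Criminal history: 13 prior points → Category 4 (13+).
Level 8 falls in the 8 band.
Grid: Level 8 × Category 4 = 28-33 months.

28-33 months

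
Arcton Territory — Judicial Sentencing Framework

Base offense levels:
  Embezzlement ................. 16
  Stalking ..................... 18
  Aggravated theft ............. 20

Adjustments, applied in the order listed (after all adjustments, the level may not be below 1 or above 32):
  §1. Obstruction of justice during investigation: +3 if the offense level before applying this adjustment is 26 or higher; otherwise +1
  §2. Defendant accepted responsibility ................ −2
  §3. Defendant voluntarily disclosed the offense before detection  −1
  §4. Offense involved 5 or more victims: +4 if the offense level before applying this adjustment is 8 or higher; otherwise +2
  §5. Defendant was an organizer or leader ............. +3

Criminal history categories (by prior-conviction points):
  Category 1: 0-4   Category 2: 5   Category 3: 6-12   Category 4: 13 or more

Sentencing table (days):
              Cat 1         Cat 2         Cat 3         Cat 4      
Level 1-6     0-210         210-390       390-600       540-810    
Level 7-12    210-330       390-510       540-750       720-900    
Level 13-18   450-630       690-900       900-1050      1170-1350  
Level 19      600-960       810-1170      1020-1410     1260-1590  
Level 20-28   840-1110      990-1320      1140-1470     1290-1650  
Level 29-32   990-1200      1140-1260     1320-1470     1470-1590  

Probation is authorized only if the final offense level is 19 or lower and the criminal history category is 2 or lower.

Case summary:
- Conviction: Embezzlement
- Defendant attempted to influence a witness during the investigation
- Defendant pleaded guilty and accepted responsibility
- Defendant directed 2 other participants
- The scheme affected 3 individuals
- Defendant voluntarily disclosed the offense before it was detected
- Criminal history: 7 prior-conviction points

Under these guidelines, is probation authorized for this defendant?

No

Base offense level for embezzlement: 16.
§1 applies (level before this adjustment is 16 < 26, so +1): 16 + 1 = 17.
§2 applies: 17 − 2 = 15.
§3 applies: 15 − 1 = 14.
§4 does not apply.
§5 applies: 14 + 3 = 17.
Final offense level: 17.
Criminal history: 7 prior points → Category 3 (6-12).
Level 17 falls in the 13-18 band.
Grid: Level 13-18 × Category 3 = 900-1050 days.
Probation check: level 17 ≤ 19 and category 3 > 2 → not eligible.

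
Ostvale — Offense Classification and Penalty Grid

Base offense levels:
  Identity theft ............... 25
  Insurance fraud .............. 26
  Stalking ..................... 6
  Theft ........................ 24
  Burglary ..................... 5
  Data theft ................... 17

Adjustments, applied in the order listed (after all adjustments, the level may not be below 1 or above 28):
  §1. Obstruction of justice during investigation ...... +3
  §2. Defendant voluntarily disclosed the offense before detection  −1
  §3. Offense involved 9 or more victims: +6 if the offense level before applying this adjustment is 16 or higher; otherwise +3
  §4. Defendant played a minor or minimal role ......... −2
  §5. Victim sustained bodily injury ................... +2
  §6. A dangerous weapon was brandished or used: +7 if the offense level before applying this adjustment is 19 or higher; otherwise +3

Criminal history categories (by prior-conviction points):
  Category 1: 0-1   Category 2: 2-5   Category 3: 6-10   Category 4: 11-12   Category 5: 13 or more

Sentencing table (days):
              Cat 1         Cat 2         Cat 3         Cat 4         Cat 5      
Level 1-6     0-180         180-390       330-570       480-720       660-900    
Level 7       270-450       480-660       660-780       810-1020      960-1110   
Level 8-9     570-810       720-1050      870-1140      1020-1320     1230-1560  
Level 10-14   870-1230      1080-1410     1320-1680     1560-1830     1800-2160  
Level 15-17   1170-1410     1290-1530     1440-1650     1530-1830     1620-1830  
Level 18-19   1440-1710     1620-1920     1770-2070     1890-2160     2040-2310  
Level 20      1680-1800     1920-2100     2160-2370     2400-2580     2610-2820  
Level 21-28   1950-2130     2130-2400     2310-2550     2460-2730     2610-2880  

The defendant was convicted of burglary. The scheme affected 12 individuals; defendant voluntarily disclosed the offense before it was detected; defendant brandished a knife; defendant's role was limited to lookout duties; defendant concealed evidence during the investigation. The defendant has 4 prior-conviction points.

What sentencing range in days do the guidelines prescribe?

1080-1410 days

Base offense level for burglary: 5.
§1 applies: 5 + 3 = 8.
§2 applies: 8 − 1 = 7.
§3 applies (level before this adjustment is 7 < 16, so +3): 7 + 3 = 10.
§4 applies: 10 − 2 = 8.
§5 does not apply.
§6 applies (level before this adjustment is 8 < 19, so +3): 8 + 3 = 11.
Final offense level: 11.
Criminal history: 4 prior points → Category 2 (2-5).
Level 11 falls in the 10-14 band.
Grid: Level 10-14 × Category 2 = 1080-1410 days.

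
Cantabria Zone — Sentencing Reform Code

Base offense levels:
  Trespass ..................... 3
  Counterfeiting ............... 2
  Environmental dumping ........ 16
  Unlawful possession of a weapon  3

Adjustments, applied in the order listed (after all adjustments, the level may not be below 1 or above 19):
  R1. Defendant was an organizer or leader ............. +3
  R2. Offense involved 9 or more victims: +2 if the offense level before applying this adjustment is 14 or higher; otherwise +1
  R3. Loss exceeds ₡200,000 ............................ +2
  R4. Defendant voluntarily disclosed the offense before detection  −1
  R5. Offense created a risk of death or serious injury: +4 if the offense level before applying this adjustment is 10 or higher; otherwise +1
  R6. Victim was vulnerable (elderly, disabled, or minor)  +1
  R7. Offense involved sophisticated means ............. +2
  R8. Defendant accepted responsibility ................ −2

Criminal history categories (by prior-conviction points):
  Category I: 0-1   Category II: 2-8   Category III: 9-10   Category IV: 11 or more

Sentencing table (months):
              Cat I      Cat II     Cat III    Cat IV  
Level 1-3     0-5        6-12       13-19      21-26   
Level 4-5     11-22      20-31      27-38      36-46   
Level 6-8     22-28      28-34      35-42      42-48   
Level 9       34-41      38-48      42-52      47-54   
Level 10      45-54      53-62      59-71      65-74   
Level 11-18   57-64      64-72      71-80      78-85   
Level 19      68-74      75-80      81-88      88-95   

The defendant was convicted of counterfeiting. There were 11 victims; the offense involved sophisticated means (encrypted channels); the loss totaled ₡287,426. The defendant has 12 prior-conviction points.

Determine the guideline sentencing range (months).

Base offense level for counterfeiting: 2.
R2 applies (level before this adjustment is 2 < 14, so +1): 2 + 1 = 3.
R3 applies: 3 + 2 = 5.
R5 does not apply.
R7 applies: 5 + 2 = 7.
R8 does not apply.
Final offense level: 7.
Criminal history: 12 prior points → Category IV (11+).
Level 7 falls in the 6-8 band.
Grid: Level 6-8 × Category IV = 42-48 months.

42-48 months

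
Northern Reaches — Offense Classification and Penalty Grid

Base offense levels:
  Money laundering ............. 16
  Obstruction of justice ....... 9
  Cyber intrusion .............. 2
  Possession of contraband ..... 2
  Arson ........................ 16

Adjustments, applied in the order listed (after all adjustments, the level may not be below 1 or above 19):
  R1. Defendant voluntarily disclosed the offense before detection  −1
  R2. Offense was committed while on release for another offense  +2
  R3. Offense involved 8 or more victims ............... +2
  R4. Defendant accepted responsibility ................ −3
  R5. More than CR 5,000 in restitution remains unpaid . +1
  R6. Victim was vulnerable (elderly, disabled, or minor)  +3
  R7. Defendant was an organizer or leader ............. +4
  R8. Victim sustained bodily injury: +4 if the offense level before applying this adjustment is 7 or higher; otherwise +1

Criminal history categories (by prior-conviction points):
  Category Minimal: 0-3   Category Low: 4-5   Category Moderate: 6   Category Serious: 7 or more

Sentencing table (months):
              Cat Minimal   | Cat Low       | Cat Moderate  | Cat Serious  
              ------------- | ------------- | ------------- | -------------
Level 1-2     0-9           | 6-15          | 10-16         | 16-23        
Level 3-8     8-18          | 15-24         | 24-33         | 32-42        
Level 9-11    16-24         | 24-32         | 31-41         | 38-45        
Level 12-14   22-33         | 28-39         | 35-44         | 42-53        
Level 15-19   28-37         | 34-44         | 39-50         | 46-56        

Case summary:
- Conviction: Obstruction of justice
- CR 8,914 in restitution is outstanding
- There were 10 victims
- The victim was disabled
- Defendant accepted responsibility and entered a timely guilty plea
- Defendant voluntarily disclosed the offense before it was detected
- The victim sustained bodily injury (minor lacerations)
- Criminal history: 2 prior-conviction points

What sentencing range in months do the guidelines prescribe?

Base offense level for obstruction of justice: 9.
R1 applies: 9 − 1 = 8.
R2 does not apply.
R3 applies: 8 + 2 = 10.
R4 applies: 10 − 3 = 7.
R5 applies: 7 + 1 = 8.
R6 applies: 8 + 3 = 11.
R8 applies (level before this adjustment is 11 ≥ 7, so +4): 11 + 4 = 15.
Final offense level: 15.
Criminal history: 2 prior points → Category Minimal (0-3).
Level 15 falls in the 15-19 band.
Grid: Level 15-19 × Category Minimal = 28-37 months.

28-37 months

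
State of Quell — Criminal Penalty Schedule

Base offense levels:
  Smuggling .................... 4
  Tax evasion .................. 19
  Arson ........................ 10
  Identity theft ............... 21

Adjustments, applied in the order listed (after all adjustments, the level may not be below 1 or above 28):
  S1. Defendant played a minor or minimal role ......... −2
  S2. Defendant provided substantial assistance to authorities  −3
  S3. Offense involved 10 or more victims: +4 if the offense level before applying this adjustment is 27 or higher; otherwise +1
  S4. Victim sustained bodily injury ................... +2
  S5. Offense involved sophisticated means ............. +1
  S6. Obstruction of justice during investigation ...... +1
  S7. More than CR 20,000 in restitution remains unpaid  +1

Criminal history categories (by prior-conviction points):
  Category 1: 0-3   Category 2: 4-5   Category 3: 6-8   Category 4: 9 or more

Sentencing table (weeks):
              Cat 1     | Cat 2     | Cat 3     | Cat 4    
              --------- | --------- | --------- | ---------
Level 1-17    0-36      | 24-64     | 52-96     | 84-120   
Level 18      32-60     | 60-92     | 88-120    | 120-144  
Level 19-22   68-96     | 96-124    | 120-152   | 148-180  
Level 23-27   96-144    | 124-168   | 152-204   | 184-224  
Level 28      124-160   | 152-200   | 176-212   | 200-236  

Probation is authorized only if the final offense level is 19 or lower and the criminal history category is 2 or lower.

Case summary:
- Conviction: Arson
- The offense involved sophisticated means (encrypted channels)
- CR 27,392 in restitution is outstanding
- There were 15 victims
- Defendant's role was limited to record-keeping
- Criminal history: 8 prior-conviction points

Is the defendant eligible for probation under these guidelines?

Base offense level for arson: 10.
S1 applies: 10 − 2 = 8.
S3 applies (level before this adjustment is 8 < 27, so +1): 8 + 1 = 9.
S5 applies: 9 + 1 = 10.
S6 does not apply.
S7 applies: 10 + 1 = 11.
Final offense level: 11.
Criminal history: 8 prior points → Category 3 (6-8).
Level 11 falls in the 1-17 band.
Grid: Level 1-17 × Category 3 = 52-96 weeks.
Probation check: level 11 ≤ 19 and category 3 > 2 → not eligible.

No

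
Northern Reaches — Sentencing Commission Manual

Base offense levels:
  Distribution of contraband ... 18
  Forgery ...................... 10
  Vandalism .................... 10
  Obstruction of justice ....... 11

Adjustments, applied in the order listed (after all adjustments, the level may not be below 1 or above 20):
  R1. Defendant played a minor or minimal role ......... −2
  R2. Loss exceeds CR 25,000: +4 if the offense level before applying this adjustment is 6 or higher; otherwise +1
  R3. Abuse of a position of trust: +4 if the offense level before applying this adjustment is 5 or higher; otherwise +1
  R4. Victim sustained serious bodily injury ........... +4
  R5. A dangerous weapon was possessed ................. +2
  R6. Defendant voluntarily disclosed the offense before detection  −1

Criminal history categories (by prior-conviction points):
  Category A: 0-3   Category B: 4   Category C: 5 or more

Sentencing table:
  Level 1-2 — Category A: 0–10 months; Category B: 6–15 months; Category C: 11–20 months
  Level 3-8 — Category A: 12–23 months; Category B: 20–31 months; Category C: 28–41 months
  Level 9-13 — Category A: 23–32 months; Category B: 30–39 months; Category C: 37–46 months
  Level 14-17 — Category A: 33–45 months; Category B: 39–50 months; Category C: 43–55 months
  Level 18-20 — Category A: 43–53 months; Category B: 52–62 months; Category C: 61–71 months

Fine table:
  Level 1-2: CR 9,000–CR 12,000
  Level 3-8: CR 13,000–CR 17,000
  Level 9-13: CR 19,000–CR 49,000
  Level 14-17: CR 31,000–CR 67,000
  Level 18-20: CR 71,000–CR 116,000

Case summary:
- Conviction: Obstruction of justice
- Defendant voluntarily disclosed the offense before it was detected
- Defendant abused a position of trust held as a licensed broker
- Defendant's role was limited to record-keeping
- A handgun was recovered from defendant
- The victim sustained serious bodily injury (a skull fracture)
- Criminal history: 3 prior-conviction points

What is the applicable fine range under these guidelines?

Base offense level for obstruction of justice: 11.
R1 applies: 11 − 2 = 9.
R3 applies (level before this adjustment is 9 ≥ 5, so +4): 9 + 4 = 13.
R4 applies: 13 + 4 = 17.
R5 applies: 17 + 2 = 19.
R6 applies: 19 − 1 = 18.
Final offense level: 18.
Level 18 falls in the 18-20 band.
Fine table: Level 18-20 → CR 71,000–CR 116,000.

CR 71,000–CR 116,000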